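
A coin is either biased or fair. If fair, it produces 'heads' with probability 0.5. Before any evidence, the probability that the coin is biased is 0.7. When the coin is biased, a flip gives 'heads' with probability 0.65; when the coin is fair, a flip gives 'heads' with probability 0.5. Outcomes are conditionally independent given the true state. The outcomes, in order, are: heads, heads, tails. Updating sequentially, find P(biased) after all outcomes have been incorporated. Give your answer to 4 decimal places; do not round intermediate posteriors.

After 'heads': P(biased) = 0.65·0.7000 / (0.65·0.7000 + 0.5·0.3000) ≈ 0.7521
After 'heads': P(biased) = 0.65·0.7521 / (0.65·0.7521 + 0.5·0.2479) ≈ 0.7977
After 'tails': P(biased) = 0.35·0.7977 / (0.35·0.7977 + 0.5·0.2023) ≈ 0.7341

0.7341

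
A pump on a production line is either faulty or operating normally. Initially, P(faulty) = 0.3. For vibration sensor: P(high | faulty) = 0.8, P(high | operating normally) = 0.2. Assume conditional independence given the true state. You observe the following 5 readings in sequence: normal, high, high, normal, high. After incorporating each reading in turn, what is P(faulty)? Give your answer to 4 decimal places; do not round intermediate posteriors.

0.6316

After 'normal': P(faulty) = 0.2·0.3000 / (0.2·0.3000 + 0.8·0.7000) ≈ 0.0968
After 'high': P(faulty) = 0.8·0.0968 / (0.8·0.0968 + 0.2·0.9032) ≈ 0.3000
After 'high': P(faulty) = 0.8·0.3000 / (0.8·0.3000 + 0.2·0.7000) ≈ 0.6316
After 'normal': P(faulty) = 0.2·0.6316 / (0.2·0.6316 + 0.8·0.3684) ≈ 0.3000
After 'high': P(faulty) = 0.8·0.3000 / (0.8·0.3000 + 0.2·0.7000) ≈ 0.6316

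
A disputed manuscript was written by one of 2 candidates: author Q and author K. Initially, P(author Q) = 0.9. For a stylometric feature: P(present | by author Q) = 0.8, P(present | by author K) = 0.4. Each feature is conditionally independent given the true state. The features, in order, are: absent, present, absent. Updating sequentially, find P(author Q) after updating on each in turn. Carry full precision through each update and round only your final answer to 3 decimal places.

Each posterior becomes the prior for the next update.
After 'absent': P(author Q) = 0.2·0.9000 / (0.2·0.9000 + 0.6·0.1000) ≈ 0.7500
After 'present': P(author Q) = 0.8·0.7500 / (0.8·0.7500 + 0.4·0.2500) ≈ 0.8571
After 'absent': P(author Q) = 0.2·0.8571 / (0.2·0.8571 + 0.6·0.1429) ≈ 0.6667

0.667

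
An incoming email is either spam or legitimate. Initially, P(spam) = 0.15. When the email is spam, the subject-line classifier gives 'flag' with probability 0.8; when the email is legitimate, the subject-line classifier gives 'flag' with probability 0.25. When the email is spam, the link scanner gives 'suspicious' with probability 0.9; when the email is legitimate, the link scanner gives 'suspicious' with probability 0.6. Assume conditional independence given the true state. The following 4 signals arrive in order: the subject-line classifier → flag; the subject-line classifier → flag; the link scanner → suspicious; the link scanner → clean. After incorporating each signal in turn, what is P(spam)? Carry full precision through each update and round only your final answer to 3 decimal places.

0.404

After the subject-line classifier='flag': P(spam) = 0.8·0.1500 / (0.8·0.1500 + 0.25·0.8500) ≈ 0.3609
After the subject-line classifier='flag': P(spam) = 0.8·0.3609 / (0.8·0.3609 + 0.25·0.6391) ≈ 0.6438
After the link scanner='suspicious': P(spam) = 0.9·0.6438 / (0.9·0.6438 + 0.6·0.3562) ≈ 0.7305
After the link scanner='clean': P(spam) = 0.1·0.7305 / (0.1·0.7305 + 0.4·0.2695) ≈ 0.4039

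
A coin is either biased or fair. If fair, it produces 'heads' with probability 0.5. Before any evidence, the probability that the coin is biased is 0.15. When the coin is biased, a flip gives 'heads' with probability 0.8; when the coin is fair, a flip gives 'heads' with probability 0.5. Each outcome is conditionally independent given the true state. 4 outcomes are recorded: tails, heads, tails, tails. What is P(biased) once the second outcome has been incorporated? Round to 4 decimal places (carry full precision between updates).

0.1015

After 'tails': P(biased) = 0.2·0.1500 / (0.2·0.1500 + 0.5·0.8500) ≈ 0.0659
After 'heads': P(biased) = 0.8·0.0659 / (0.8·0.0659 + 0.5·0.9341) ≈ 0.1015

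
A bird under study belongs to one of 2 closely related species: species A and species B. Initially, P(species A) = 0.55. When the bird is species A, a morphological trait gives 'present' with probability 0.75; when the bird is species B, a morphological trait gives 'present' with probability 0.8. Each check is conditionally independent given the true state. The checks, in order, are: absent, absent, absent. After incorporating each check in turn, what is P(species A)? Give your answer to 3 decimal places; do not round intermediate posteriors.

0.705

Apply Bayes' rule sequentially, carrying P(species A) forward.
After 'absent': P(species A) = 0.25·0.5500 / (0.25·0.5500 + 0.2·0.4500) ≈ 0.6044
After 'absent': P(species A) = 0.25·0.6044 / (0.25·0.6044 + 0.2·0.3956) ≈ 0.6563
After 'absent': P(species A) = 0.25·0.6563 / (0.25·0.6563 + 0.2·0.3437) ≈ 0.7048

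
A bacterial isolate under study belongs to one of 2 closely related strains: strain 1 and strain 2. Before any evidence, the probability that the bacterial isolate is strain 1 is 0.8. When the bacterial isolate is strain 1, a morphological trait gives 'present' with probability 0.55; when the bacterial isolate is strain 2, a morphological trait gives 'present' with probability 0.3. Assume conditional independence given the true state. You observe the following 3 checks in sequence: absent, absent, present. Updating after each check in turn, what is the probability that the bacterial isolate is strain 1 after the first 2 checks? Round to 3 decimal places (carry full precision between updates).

Apply Bayes' rule sequentially, carrying P(strain 1) forward.
After 'absent': P(strain 1) = 0.45·0.8000 / (0.45·0.8000 + 0.7·0.2000) ≈ 0.7200
After 'absent': P(strain 1) = 0.45·0.7200 / (0.45·0.7200 + 0.7·0.2800) ≈ 0.6231

0.623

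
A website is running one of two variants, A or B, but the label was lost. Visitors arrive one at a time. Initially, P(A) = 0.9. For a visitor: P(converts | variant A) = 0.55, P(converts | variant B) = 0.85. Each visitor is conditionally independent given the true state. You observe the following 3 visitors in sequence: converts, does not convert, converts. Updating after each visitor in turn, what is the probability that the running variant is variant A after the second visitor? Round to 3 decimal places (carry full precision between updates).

After 'converts': P(A) = 0.55·0.9000 / (0.55·0.9000 + 0.85·0.1000) ≈ 0.8534
After 'does not convert': P(A) = 0.45·0.8534 / (0.45·0.8534 + 0.15·0.1466) ≈ 0.9459

0.946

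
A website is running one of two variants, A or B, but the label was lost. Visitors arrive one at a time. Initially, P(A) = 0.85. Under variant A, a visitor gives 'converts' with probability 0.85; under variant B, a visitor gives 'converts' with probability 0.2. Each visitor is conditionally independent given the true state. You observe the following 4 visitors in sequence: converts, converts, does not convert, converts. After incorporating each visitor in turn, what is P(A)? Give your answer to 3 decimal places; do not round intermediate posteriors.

0.988

After 'converts': P(A) = 0.85·0.8500 / (0.85·0.8500 + 0.2·0.1500) ≈ 0.9601
After 'converts': P(A) = 0.85·0.9601 / (0.85·0.9601 + 0.2·0.0399) ≈ 0.9903
After 'does not convert': P(A) = 0.15·0.9903 / (0.15·0.9903 + 0.8·0.0097) ≈ 0.9505
After 'converts': P(A) = 0.85·0.9505 / (0.85·0.9505 + 0.2·0.0495) ≈ 0.9879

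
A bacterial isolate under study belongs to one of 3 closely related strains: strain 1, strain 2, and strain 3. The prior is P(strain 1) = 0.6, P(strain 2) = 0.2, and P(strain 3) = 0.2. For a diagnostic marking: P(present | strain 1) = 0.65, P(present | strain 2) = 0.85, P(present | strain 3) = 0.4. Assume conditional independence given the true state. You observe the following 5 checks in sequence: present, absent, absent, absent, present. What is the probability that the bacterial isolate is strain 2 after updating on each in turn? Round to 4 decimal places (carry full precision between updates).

0.0267

Apply Bayes' rule sequentially, carrying P(strain 2) forward.
After 'present': normaliser = 0.65·0.6000 + 0.85·0.2000 + 0.4·0.2000; P(strain 1) ≈ 0.6094, P(strain 2) ≈ 0.2656, P(strain 3) ≈ 0.1250
After 'absent': normaliser = 0.35·0.6094 + 0.15·0.2656 + 0.6·0.1250; P(strain 1) ≈ 0.6500, P(strain 2) ≈ 0.1214, P(strain 3) ≈ 0.2286
After 'absent': normaliser = 0.35·0.6500 + 0.15·0.1214 + 0.6·0.2286; P(strain 1) ≈ 0.5942, P(strain 2) ≈ 0.0476, P(strain 3) ≈ 0.3582
After 'absent': normaliser = 0.35·0.5942 + 0.15·0.0476 + 0.6·0.3582; P(strain 1) ≈ 0.4836, P(strain 2) ≈ 0.0166, P(strain 3) ≈ 0.4998
After 'present': normaliser = 0.65·0.4836 + 0.85·0.0166 + 0.4·0.4998; P(strain 1) ≈ 0.5949, P(strain 2) ≈ 0.0267, P(strain 3) ≈ 0.3784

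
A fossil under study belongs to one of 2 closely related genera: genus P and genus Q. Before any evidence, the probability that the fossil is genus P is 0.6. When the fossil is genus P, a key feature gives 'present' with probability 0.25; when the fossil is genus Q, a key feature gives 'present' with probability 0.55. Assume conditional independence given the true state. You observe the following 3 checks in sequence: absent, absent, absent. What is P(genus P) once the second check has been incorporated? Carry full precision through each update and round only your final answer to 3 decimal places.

0.806

After 'absent': P(genus P) = 0.75·0.6000 / (0.75·0.6000 + 0.45·0.4000) ≈ 0.7143
After 'absent': P(genus P) = 0.75·0.7143 / (0.75·0.7143 + 0.45·0.2857) ≈ 0.8065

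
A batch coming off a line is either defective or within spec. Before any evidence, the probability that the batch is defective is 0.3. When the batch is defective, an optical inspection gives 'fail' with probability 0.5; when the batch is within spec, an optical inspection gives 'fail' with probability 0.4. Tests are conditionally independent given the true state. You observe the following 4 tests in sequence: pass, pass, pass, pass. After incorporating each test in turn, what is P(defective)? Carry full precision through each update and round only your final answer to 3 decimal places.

After 'pass': P(defective) = 0.5·0.3000 / (0.5·0.3000 + 0.6·0.7000) ≈ 0.2632
After 'pass': P(defective) = 0.5·0.2632 / (0.5·0.2632 + 0.6·0.7368) ≈ 0.2294
After 'pass': P(defective) = 0.5·0.2294 / (0.5·0.2294 + 0.6·0.7706) ≈ 0.1987
After 'pass': P(defective) = 0.5·0.1987 / (0.5·0.1987 + 0.6·0.8013) ≈ 0.1713

0.171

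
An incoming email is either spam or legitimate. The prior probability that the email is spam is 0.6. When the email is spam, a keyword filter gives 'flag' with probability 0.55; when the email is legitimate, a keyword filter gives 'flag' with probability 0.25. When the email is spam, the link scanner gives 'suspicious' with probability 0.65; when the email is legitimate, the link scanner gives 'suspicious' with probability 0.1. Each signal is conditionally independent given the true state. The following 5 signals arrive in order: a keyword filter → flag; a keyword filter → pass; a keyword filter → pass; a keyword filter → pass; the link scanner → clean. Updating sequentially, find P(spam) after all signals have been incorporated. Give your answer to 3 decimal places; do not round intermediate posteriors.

0.217

After a keyword filter='flag': P(spam) = 0.55·0.6000 / (0.55·0.6000 + 0.25·0.4000) ≈ 0.7674
After a keyword filter='pass': P(spam) = 0.45·0.7674 / (0.45·0.7674 + 0.75·0.2326) ≈ 0.6644
After a keyword filter='pass': P(spam) = 0.45·0.6644 / (0.45·0.6644 + 0.75·0.3356) ≈ 0.5430
After a keyword filter='pass': P(spam) = 0.45·0.5430 / (0.45·0.5430 + 0.75·0.4570) ≈ 0.4162
After the link scanner='clean': P(spam) = 0.35·0.4162 / (0.35·0.4162 + 0.9·0.5838) ≈ 0.2170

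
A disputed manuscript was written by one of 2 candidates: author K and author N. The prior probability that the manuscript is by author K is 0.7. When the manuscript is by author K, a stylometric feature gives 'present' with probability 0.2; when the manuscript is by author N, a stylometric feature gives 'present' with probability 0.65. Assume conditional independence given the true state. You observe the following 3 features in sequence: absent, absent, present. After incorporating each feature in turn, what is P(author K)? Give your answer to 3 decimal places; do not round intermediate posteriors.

Apply Bayes' rule sequentially, carrying P(author K) forward.
After 'absent': P(author K) = 0.8·0.7000 / (0.8·0.7000 + 0.35·0.3000) ≈ 0.8421
After 'absent': P(author K) = 0.8·0.8421 / (0.8·0.8421 + 0.35·0.1579) ≈ 0.9242
After 'present': P(author K) = 0.2·0.9242 / (0.2·0.9242 + 0.65·0.0758) ≈ 0.7895

0.790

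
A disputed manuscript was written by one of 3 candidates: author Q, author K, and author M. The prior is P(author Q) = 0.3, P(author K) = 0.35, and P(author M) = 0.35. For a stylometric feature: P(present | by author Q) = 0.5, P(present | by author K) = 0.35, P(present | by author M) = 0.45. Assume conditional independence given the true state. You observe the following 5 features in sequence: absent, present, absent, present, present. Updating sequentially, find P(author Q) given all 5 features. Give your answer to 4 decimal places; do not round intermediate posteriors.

After 'absent': normaliser = 0.5·0.3000 + 0.65·0.3500 + 0.55·0.3500; P(author Q) ≈ 0.2632, P(author K) ≈ 0.3991, P(author M) ≈ 0.3377
After 'present': normaliser = 0.5·0.2632 + 0.35·0.3991 + 0.45·0.3377; P(author Q) ≈ 0.3109, P(author K) ≈ 0.3301, P(author M) ≈ 0.3591
After 'absent': normaliser = 0.5·0.3109 + 0.65·0.3301 + 0.55·0.3591; P(author Q) ≈ 0.2739, P(author K) ≈ 0.3781, P(author M) ≈ 0.3480
After 'present': normaliser = 0.5·0.2739 + 0.35·0.3781 + 0.45·0.3480; P(author Q) ≈ 0.3216, P(author K) ≈ 0.3107, P(author M) ≈ 0.3677
After 'present': normaliser = 0.5·0.3216 + 0.35·0.3107 + 0.45·0.3677; P(author Q) ≈ 0.3696, P(author K) ≈ 0.2500, P(author M) ≈ 0.3804

0.3696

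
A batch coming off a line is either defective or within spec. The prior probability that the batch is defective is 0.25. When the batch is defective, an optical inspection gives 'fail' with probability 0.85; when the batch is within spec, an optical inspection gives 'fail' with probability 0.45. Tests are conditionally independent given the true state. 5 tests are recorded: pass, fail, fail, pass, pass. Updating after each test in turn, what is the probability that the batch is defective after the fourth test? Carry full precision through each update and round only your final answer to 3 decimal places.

0.081

After 'pass': P(defective) = 0.15·0.2500 / (0.15·0.2500 + 0.55·0.7500) ≈ 0.0833
After 'fail': P(defective) = 0.85·0.0833 / (0.85·0.0833 + 0.45·0.9167) ≈ 0.1466
After 'fail': P(defective) = 0.85·0.1466 / (0.85·0.1466 + 0.45·0.8534) ≈ 0.2449
After 'pass': P(defective) = 0.15·0.2449 / (0.15·0.2449 + 0.55·0.7551) ≈ 0.0813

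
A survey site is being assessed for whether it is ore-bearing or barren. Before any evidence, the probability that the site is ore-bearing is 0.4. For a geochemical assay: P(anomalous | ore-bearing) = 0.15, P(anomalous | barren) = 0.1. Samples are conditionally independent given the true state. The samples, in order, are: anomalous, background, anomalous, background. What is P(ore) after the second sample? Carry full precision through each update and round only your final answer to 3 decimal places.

0.486

After 'anomalous': P(ore) = 0.15·0.4000 / (0.15·0.4000 + 0.1·0.6000) ≈ 0.5000
After 'background': P(ore) = 0.85·0.5000 / (0.85·0.5000 + 0.9·0.5000) ≈ 0.4857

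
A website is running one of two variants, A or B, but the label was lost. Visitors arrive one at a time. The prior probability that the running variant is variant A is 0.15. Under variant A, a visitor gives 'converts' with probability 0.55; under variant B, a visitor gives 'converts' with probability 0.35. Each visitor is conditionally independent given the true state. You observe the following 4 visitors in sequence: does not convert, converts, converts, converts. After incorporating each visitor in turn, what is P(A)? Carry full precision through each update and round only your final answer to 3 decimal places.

0.322

After 'does not convert': P(A) = 0.45·0.1500 / (0.45·0.1500 + 0.65·0.8500) ≈ 0.1089
After 'converts': P(A) = 0.55·0.1089 / (0.55·0.1089 + 0.35·0.8911) ≈ 0.1611
After 'converts': P(A) = 0.55·0.1611 / (0.55·0.1611 + 0.35·0.8389) ≈ 0.2318
After 'converts': P(A) = 0.55·0.2318 / (0.55·0.2318 + 0.35·0.7682) ≈ 0.3216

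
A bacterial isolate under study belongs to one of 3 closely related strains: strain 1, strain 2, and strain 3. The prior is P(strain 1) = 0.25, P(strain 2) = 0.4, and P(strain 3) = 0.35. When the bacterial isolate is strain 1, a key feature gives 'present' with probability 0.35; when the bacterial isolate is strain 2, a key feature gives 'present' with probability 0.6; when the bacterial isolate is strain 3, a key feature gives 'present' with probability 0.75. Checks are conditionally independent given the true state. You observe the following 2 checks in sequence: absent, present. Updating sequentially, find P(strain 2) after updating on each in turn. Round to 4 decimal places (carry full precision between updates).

After 'absent': normaliser = 0.65·0.2500 + 0.4·0.4000 + 0.25·0.3500; P(strain 1) ≈ 0.3963, P(strain 2) ≈ 0.3902, P(strain 3) ≈ 0.2134
After 'present': normaliser = 0.35·0.3963 + 0.6·0.3902 + 0.75·0.2134; P(strain 1) ≈ 0.2603, P(strain 2) ≈ 0.4394, P(strain 3) ≈ 0.3003

0.4394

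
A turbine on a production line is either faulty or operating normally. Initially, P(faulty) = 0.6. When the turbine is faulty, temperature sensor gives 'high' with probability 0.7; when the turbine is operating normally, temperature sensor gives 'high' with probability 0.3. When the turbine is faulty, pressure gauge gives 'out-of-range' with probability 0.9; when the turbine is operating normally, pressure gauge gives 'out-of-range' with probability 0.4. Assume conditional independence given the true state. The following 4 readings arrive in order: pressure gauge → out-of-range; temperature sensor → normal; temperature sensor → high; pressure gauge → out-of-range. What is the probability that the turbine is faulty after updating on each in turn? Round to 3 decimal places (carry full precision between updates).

0.884

After pressure gauge='out-of-range': P(faulty) = 0.9·0.6000 / (0.9·0.6000 + 0.4·0.4000) ≈ 0.7714
After temperature sensor='normal': P(faulty) = 0.3·0.7714 / (0.3·0.7714 + 0.7·0.2286) ≈ 0.5912
After temperature sensor='high': P(faulty) = 0.7·0.5912 / (0.7·0.5912 + 0.3·0.4088) ≈ 0.7714
After pressure gauge='out-of-range': P(faulty) = 0.9·0.7714 / (0.9·0.7714 + 0.4·0.2286) ≈ 0.8836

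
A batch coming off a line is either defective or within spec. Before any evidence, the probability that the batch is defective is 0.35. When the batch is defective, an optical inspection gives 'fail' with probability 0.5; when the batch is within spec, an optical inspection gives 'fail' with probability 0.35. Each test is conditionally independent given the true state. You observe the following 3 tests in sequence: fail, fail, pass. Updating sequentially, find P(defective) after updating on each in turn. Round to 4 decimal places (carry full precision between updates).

After 'fail': P(defective) = 0.5·0.3500 / (0.5·0.3500 + 0.35·0.6500) ≈ 0.4348
After 'fail': P(defective) = 0.5·0.4348 / (0.5·0.4348 + 0.35·0.5652) ≈ 0.5236
After 'pass': P(defective) = 0.5·0.5236 / (0.5·0.5236 + 0.65·0.4764) ≈ 0.4581

0.4581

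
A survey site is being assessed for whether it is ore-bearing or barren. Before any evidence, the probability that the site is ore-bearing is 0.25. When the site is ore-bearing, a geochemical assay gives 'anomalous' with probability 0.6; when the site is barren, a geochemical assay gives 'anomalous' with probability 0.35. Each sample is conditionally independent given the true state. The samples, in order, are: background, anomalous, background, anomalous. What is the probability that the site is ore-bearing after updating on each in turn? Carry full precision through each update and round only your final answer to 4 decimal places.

After 'background': P(ore) = 0.4·0.2500 / (0.4·0.2500 + 0.65·0.7500) ≈ 0.1702
After 'anomalous': P(ore) = 0.6·0.1702 / (0.6·0.1702 + 0.35·0.8298) ≈ 0.2602
After 'background': P(ore) = 0.4·0.2602 / (0.4·0.2602 + 0.65·0.7398) ≈ 0.1779
After 'anomalous': P(ore) = 0.6·0.1779 / (0.6·0.1779 + 0.35·0.8221) ≈ 0.2706

0.2706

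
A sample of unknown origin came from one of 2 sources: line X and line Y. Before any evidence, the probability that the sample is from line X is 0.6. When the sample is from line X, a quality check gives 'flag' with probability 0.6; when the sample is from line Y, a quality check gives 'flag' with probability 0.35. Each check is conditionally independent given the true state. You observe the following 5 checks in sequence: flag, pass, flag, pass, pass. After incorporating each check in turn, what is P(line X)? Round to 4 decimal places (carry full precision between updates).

0.5067

After 'flag': P(line X) = 0.6·0.6000 / (0.6·0.6000 + 0.35·0.4000) ≈ 0.7200
After 'pass': P(line X) = 0.4·0.7200 / (0.4·0.7200 + 0.65·0.2800) ≈ 0.6128
After 'flag': P(line X) = 0.6·0.6128 / (0.6·0.6128 + 0.35·0.3872) ≈ 0.7307
After 'pass': P(line X) = 0.4·0.7307 / (0.4·0.7307 + 0.65·0.2693) ≈ 0.6254
After 'pass': P(line X) = 0.4·0.6254 / (0.4·0.6254 + 0.65·0.3746) ≈ 0.5067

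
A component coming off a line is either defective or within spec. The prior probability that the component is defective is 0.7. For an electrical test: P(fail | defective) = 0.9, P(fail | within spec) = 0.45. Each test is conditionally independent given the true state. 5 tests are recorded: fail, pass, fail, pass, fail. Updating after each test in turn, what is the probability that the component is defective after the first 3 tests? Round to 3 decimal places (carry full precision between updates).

After 'fail': P(defective) = 0.9·0.7000 / (0.9·0.7000 + 0.45·0.3000) ≈ 0.8235
After 'pass': P(defective) = 0.1·0.8235 / (0.1·0.8235 + 0.55·0.1765) ≈ 0.4590
After 'fail': P(defective) = 0.9·0.4590 / (0.9·0.4590 + 0.45·0.5410) ≈ 0.6292

0.629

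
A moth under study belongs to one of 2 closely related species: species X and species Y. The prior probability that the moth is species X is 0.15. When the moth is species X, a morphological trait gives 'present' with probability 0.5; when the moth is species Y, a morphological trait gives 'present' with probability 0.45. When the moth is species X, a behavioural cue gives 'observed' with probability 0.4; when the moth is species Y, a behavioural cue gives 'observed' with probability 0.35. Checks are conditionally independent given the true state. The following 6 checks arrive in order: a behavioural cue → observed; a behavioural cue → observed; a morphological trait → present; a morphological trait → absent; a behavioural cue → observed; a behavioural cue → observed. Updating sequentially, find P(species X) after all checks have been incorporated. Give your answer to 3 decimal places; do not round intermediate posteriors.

0.233

After a behavioural cue='observed': P(species X) = 0.4·0.1500 / (0.4·0.1500 + 0.35·0.8500) ≈ 0.1678
After a behavioural cue='observed': P(species X) = 0.4·0.1678 / (0.4·0.1678 + 0.35·0.8322) ≈ 0.1873
After a morphological trait='present': P(species X) = 0.5·0.1873 / (0.5·0.1873 + 0.45·0.8127) ≈ 0.2039
After a morphological trait='absent': P(species X) = 0.5·0.2039 / (0.5·0.2039 + 0.55·0.7961) ≈ 0.1889
After a behavioural cue='observed': P(species X) = 0.4·0.1889 / (0.4·0.1889 + 0.35·0.8111) ≈ 0.2102
After a behavioural cue='observed': P(species X) = 0.4·0.2102 / (0.4·0.2102 + 0.35·0.7898) ≈ 0.2332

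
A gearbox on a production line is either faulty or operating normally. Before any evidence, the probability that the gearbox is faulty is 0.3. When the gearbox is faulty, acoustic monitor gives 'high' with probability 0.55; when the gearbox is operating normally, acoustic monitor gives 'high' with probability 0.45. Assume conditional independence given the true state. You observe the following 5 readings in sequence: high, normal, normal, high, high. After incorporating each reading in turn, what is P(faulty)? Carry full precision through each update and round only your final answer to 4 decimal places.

After 'high': P(faulty) = 0.55·0.3000 / (0.55·0.3000 + 0.45·0.7000) ≈ 0.3438
After 'normal': P(faulty) = 0.45·0.3438 / (0.45·0.3438 + 0.55·0.6562) ≈ 0.3000
After 'normal': P(faulty) = 0.45·0.3000 / (0.45·0.3000 + 0.55·0.7000) ≈ 0.2596
After 'high': P(faulty) = 0.55·0.2596 / (0.55·0.2596 + 0.45·0.7404) ≈ 0.3000
After 'high': P(faulty) = 0.55·0.3000 / (0.55·0.3000 + 0.45·0.7000) ≈ 0.3438

0.3438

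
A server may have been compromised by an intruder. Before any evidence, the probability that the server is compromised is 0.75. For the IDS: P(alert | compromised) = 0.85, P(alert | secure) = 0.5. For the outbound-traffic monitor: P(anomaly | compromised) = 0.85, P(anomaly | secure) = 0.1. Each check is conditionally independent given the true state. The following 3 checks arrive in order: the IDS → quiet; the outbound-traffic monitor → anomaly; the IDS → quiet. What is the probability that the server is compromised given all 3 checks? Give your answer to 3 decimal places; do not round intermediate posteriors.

0.697

Each posterior becomes the prior for the next update.
After the IDS='quiet': P(compromised) = 0.15·0.7500 / (0.15·0.7500 + 0.5·0.2500) ≈ 0.4737
After the outbound-traffic monitor='anomaly': P(compromised) = 0.85·0.4737 / (0.85·0.4737 + 0.1·0.5263) ≈ 0.8844
After the IDS='quiet': P(compromised) = 0.15·0.8844 / (0.15·0.8844 + 0.5·0.1156) ≈ 0.6965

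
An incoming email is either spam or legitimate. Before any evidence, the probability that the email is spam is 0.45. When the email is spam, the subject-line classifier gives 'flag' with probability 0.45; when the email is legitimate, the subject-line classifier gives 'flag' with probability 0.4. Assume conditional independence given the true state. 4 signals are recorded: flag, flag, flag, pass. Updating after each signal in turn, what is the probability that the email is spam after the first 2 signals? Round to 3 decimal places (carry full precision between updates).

0.509

After 'flag': P(spam) = 0.45·0.4500 / (0.45·0.4500 + 0.4·0.5500) ≈ 0.4793
After 'flag': P(spam) = 0.45·0.4793 / (0.45·0.4793 + 0.4·0.5207) ≈ 0.5087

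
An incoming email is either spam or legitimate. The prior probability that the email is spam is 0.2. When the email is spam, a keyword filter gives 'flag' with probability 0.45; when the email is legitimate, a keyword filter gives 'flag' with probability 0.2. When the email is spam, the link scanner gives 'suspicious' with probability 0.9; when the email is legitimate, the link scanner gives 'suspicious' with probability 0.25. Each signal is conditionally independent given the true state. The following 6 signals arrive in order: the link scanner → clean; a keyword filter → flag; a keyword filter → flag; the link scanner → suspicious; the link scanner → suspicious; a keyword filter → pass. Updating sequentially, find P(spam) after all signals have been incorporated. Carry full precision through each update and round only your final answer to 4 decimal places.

Apply Bayes' rule sequentially, carrying P(spam) forward.
After the link scanner='clean': P(spam) = 0.1·0.2000 / (0.1·0.2000 + 0.75·0.8000) ≈ 0.0323
After a keyword filter='flag': P(spam) = 0.45·0.0323 / (0.45·0.0323 + 0.2·0.9677) ≈ 0.0698
After a keyword filter='flag': P(spam) = 0.45·0.0698 / (0.45·0.0698 + 0.2·0.9302) ≈ 0.1444
After the link scanner='suspicious': P(spam) = 0.9·0.1444 / (0.9·0.1444 + 0.25·0.8556) ≈ 0.3779
After the link scanner='suspicious': P(spam) = 0.9·0.3779 / (0.9·0.3779 + 0.25·0.6221) ≈ 0.6862
After a keyword filter='pass': P(spam) = 0.55·0.6862 / (0.55·0.6862 + 0.8·0.3138) ≈ 0.6006

0.6006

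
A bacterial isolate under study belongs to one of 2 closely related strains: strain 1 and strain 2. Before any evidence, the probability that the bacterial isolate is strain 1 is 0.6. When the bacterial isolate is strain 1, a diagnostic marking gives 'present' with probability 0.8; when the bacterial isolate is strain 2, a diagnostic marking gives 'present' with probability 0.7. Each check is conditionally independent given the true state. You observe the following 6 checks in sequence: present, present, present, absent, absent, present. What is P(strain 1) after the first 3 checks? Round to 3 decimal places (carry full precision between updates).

Apply Bayes' rule sequentially, carrying P(strain 1) forward.
After 'present': P(strain 1) = 0.8·0.6000 / (0.8·0.6000 + 0.7·0.4000) ≈ 0.6316
After 'present': P(strain 1) = 0.8·0.6316 / (0.8·0.6316 + 0.7·0.3684) ≈ 0.6621
After 'present': P(strain 1) = 0.8·0.6621 / (0.8·0.6621 + 0.7·0.3379) ≈ 0.6913

0.691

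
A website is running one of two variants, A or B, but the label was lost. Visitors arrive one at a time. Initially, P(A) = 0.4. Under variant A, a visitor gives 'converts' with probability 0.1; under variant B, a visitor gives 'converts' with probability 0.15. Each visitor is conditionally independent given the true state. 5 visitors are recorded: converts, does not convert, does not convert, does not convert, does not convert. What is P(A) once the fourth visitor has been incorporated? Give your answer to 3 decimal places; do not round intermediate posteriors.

After 'converts': P(A) = 0.1·0.4000 / (0.1·0.4000 + 0.15·0.6000) ≈ 0.3077
After 'does not convert': P(A) = 0.9·0.3077 / (0.9·0.3077 + 0.85·0.6923) ≈ 0.3200
After 'does not convert': P(A) = 0.9·0.3200 / (0.9·0.3200 + 0.85·0.6800) ≈ 0.3326
After 'does not convert': P(A) = 0.9·0.3326 / (0.9·0.3326 + 0.85·0.6674) ≈ 0.3454

0.345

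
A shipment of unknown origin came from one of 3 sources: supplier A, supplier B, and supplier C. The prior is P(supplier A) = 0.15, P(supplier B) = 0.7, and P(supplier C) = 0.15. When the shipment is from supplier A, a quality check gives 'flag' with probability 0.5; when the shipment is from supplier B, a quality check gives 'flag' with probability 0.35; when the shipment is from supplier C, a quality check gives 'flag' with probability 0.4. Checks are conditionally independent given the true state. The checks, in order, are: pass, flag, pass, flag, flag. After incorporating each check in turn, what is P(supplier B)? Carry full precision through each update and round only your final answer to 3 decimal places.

After 'pass': normaliser = 0.5·0.1500 + 0.65·0.7000 + 0.6·0.1500; P(supplier A) ≈ 0.1210, P(supplier B) ≈ 0.7339, P(supplier C) ≈ 0.1452
After 'flag': normaliser = 0.5·0.1210 + 0.35·0.7339 + 0.4·0.1452; P(supplier A) ≈ 0.1611, P(supplier B) ≈ 0.6842, P(supplier C) ≈ 0.1547
After 'pass': normaliser = 0.5·0.1611 + 0.65·0.6842 + 0.6·0.1547; P(supplier A) ≈ 0.1303, P(supplier B) ≈ 0.7195, P(supplier C) ≈ 0.1501
After 'flag': normaliser = 0.5·0.1303 + 0.35·0.7195 + 0.4·0.1501; P(supplier A) ≈ 0.1728, P(supplier B) ≈ 0.6679, P(supplier C) ≈ 0.1593
After 'flag': normaliser = 0.5·0.1728 + 0.35·0.6679 + 0.4·0.1593; P(supplier A) ≈ 0.2251, P(supplier B) ≈ 0.6089, P(supplier C) ≈ 0.1660

0.609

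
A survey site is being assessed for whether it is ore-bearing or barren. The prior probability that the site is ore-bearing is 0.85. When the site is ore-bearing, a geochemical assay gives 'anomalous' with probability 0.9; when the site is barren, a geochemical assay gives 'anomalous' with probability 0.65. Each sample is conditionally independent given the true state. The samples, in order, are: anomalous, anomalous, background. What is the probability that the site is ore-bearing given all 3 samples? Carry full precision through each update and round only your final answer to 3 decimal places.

After 'anomalous': P(ore) = 0.9·0.8500 / (0.9·0.8500 + 0.65·0.1500) ≈ 0.8870
After 'anomalous': P(ore) = 0.9·0.8870 / (0.9·0.8870 + 0.65·0.1130) ≈ 0.9157
After 'background': P(ore) = 0.1·0.9157 / (0.1·0.9157 + 0.35·0.0843) ≈ 0.7563

0.756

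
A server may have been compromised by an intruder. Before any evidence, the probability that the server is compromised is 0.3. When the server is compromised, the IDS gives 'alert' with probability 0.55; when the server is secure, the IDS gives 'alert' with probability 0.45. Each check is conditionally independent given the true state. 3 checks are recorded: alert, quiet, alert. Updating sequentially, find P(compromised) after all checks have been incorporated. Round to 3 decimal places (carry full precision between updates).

0.344

After 'alert': P(compromised) = 0.55·0.3000 / (0.55·0.3000 + 0.45·0.7000) ≈ 0.3438
After 'quiet': P(compromised) = 0.45·0.3438 / (0.45·0.3438 + 0.55·0.6562) ≈ 0.3000
After 'alert': P(compromised) = 0.55·0.3000 / (0.55·0.3000 + 0.45·0.7000) ≈ 0.3438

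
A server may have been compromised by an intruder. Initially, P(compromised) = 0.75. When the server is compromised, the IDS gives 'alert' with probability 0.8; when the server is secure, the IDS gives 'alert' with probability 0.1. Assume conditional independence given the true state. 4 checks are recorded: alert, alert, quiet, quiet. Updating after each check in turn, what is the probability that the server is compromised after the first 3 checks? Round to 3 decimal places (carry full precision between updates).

0.977

After 'alert': P(compromised) = 0.8·0.7500 / (0.8·0.7500 + 0.1·0.2500) ≈ 0.9600
After 'alert': P(compromised) = 0.8·0.9600 / (0.8·0.9600 + 0.1·0.0400) ≈ 0.9948
After 'quiet': P(compromised) = 0.2·0.9948 / (0.2·0.9948 + 0.9·0.0052) ≈ 0.9771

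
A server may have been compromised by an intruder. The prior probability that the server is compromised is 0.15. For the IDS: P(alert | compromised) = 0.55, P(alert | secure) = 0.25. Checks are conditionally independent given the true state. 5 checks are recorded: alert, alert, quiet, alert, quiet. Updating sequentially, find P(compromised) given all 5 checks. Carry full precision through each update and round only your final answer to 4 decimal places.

After 'alert': P(compromised) = 0.55·0.1500 / (0.55·0.1500 + 0.25·0.8500) ≈ 0.2797
After 'alert': P(compromised) = 0.55·0.2797 / (0.55·0.2797 + 0.25·0.7203) ≈ 0.4607
After 'quiet': P(compromised) = 0.45·0.4607 / (0.45·0.4607 + 0.75·0.5393) ≈ 0.3388
After 'alert': P(compromised) = 0.55·0.3388 / (0.55·0.3388 + 0.25·0.6612) ≈ 0.5300
After 'quiet': P(compromised) = 0.45·0.5300 / (0.45·0.5300 + 0.75·0.4700) ≈ 0.4035

0.4035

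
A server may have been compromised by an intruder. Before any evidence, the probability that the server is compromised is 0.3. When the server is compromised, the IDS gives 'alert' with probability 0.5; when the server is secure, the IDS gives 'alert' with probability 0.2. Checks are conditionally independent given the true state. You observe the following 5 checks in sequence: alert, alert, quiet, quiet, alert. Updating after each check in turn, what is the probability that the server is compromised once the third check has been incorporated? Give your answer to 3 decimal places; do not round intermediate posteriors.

0.626

After 'alert': P(compromised) = 0.5·0.3000 / (0.5·0.3000 + 0.2·0.7000) ≈ 0.5172
After 'alert': P(compromised) = 0.5·0.5172 / (0.5·0.5172 + 0.2·0.4828) ≈ 0.7282
After 'quiet': P(compromised) = 0.5·0.7282 / (0.5·0.7282 + 0.8·0.2718) ≈ 0.6260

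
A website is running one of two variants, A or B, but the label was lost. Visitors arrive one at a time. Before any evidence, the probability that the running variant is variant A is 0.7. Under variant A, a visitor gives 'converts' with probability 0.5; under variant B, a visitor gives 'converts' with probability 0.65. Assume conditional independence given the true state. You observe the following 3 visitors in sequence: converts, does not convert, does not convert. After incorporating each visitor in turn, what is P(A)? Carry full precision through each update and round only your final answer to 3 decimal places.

After 'converts': P(A) = 0.5·0.7000 / (0.5·0.7000 + 0.65·0.3000) ≈ 0.6422
After 'does not convert': P(A) = 0.5·0.6422 / (0.5·0.6422 + 0.35·0.3578) ≈ 0.7194
After 'does not convert': P(A) = 0.5·0.7194 / (0.5·0.7194 + 0.35·0.2806) ≈ 0.7855

0.786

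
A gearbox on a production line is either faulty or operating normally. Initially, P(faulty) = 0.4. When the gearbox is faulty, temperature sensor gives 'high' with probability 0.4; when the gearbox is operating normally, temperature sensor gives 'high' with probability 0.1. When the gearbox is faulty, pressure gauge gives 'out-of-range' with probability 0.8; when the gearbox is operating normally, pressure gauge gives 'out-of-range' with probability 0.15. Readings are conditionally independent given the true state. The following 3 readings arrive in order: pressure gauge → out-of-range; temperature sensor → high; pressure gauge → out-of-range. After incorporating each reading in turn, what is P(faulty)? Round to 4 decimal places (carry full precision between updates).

0.9870

After pressure gauge='out-of-range': P(faulty) = 0.8·0.4000 / (0.8·0.4000 + 0.15·0.6000) ≈ 0.7805
After temperature sensor='high': P(faulty) = 0.4·0.7805 / (0.4·0.7805 + 0.1·0.2195) ≈ 0.9343
After pressure gauge='out-of-range': P(faulty) = 0.8·0.9343 / (0.8·0.9343 + 0.15·0.0657) ≈ 0.9870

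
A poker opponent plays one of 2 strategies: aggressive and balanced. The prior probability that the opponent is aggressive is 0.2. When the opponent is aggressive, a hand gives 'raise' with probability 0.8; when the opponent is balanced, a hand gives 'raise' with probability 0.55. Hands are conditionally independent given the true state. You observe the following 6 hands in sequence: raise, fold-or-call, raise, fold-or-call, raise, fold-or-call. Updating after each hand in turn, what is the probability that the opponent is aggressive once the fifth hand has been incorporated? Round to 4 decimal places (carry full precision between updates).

0.1319

Each posterior becomes the prior for the next update.
After 'raise': P(aggressive) = 0.8·0.2000 / (0.8·0.2000 + 0.55·0.8000) ≈ 0.2667
After 'fold-or-call': P(aggressive) = 0.2·0.2667 / (0.2·0.2667 + 0.45·0.7333) ≈ 0.1391
After 'raise': P(aggressive) = 0.8·0.1391 / (0.8·0.1391 + 0.55·0.8609) ≈ 0.1903
After 'fold-or-call': P(aggressive) = 0.2·0.1903 / (0.2·0.1903 + 0.45·0.8097) ≈ 0.0946
After 'raise': P(aggressive) = 0.8·0.0946 / (0.8·0.0946 + 0.55·0.9054) ≈ 0.1319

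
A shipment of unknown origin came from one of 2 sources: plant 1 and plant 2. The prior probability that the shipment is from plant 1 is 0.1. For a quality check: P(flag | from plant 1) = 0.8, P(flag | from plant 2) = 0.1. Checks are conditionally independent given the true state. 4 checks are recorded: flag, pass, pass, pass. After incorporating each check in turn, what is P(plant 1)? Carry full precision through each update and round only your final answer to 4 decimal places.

Apply Bayes' rule sequentially, carrying P(plant 1) forward.
After 'flag': P(plant 1) = 0.8·0.1000 / (0.8·0.1000 + 0.1·0.9000) ≈ 0.4706
After 'pass': P(plant 1) = 0.2·0.4706 / (0.2·0.4706 + 0.9·0.5294) ≈ 0.1649
After 'pass': P(plant 1) = 0.2·0.1649 / (0.2·0.1649 + 0.9·0.8351) ≈ 0.0420
After 'pass': P(plant 1) = 0.2·0.0420 / (0.2·0.0420 + 0.9·0.9580) ≈ 0.0097

0.0097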